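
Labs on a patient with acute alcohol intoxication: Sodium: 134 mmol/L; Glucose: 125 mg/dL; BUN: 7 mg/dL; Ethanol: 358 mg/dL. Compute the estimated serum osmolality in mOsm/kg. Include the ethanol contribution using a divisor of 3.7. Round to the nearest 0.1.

374.2 mOsm/kg

Calculated osmolality = 2·Na + glucose/18 + BUN/2.8 + ethanol/3.7
= 2·134 + 125/18 + 7/2.8 + 358/3.7
= 268 + 6.94 + 2.50 + 96.76
= 374.2 mOsm/kg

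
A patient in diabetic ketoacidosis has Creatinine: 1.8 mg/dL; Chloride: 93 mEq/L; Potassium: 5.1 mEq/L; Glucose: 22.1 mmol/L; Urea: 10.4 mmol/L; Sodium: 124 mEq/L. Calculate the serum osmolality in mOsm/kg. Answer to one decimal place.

Calculated osmolality = 2·Na + glucose + urea
= 2·124 + 22.1 + 10.4
= 248 + 22.10 + 10.40
= 280.5 mOsm/kg

280.5 mOsm/kg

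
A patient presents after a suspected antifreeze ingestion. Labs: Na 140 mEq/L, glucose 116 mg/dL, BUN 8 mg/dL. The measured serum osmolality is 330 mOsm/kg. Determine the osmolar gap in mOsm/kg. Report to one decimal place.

40.7 mOsm/kg

Calculated osmolality = 2·Na + glucose/18 + BUN/2.8
= 2·140 + 116/18 + 8/2.8
= 280 + 6.44 + 2.86
= 289.3 mOsm/kg ≈ 289.3 mOsm/kg
Osmolar gap = measured − calculated = 330 − 289.3 = 40.7 mOsm/kg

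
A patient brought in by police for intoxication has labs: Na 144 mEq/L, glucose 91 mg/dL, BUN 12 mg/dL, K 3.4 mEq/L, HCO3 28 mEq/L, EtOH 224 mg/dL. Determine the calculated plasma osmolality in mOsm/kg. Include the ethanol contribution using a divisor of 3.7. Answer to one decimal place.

Calculated osmolality = 2·Na + glucose/18 + BUN/2.8 + ethanol/3.7
= 2·144 + 91/18 + 12/2.8 + 224/3.7
= 288 + 5.06 + 4.29 + 60.54
= 357.89 mOsm/kg

357.9 mOsm/kg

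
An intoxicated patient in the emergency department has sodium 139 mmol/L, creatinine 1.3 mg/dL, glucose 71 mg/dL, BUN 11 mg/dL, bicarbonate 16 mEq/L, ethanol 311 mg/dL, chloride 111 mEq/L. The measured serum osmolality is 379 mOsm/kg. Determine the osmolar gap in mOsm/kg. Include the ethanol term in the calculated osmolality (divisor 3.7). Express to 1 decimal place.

9.1 mOsm/kg

Calculated osmolality = 2·Na + glucose/18 + BUN/2.8 + ethanol/3.7
= 2·139 + 71/18 + 11/2.8 + 311/3.7
= 278 + 3.94 + 3.93 + 84.05
= 369.92 mOsm/kg ≈ 369.9 mOsm/kg
Osmolar gap = measured − calculated = 379 − 369.9 = 9.1 mOsm/kg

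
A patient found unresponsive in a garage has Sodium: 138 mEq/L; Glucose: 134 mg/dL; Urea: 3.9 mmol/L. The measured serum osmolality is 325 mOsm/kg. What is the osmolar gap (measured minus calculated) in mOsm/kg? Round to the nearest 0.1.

37.7 mOsm/kg

Calculated osmolality = 2·Na + glucose/18 + urea
= 2·138 + 134/18 + 3.9
= 276 + 7.44 + 3.90
= 287.34 mOsm/kg ≈ 287.3 mOsm/kg
Osmolar gap = measured − calculated = 325 − 287.3 = 37.7 mOsm/kg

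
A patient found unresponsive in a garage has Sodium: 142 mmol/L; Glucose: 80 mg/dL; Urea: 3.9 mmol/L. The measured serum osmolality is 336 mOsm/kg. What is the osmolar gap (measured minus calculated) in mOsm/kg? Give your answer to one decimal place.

Calculated osmolality = 2·Na + glucose/18 + urea
= 2·142 + 80/18 + 3.9
= 284 + 4.44 + 3.90
= 292.34 mOsm/kg ≈ 292.3 mOsm/kg
Osmolar gap = measured − calculated = 336 − 292.3 = 43.7 mOsm/kg

43.7 mOsm/kg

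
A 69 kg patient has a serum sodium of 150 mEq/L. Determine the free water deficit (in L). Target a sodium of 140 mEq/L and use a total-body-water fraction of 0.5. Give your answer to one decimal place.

TBW = 0.5 · 69 = 34.5 L
Free water deficit = TBW · (Na/140 − 1)
= 34.5 · (150/140 − 1)
= 34.5 · 0.0714
= 2.46 L

2.5 L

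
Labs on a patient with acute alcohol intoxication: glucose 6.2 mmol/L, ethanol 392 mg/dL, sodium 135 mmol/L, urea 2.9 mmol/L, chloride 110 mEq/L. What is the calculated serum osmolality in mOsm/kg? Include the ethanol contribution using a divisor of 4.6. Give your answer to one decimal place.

364.3 mOsm/kg

Calculated osmolality = 2·Na + glucose + urea + ethanol/4.6
= 2·135 + 6.2 + 2.9 + 392/4.6
= 270 + 6.20 + 2.90 + 85.22
= 364.32 mOsm/kg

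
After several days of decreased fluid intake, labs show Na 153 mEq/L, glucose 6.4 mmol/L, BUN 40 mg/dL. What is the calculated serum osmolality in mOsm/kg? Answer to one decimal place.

326.7 mOsm/kg

Calculated osmolality = 2·Na + glucose + BUN/2.8
= 2·153 + 6.4 + 40/2.8
= 306 + 6.40 + 14.29
= 326.69 mOsm/kg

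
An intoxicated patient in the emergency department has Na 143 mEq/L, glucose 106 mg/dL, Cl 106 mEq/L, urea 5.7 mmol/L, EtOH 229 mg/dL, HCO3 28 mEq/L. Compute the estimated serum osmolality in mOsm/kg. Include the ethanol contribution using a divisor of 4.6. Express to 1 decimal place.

Calculated osmolality = 2·Na + glucose/18 + urea + ethanol/4.6
= 2·143 + 106/18 + 5.7 + 229/4.6
= 286 + 5.89 + 5.70 + 49.78
= 347.37 mOsm/kg

347.4 mOsm/kg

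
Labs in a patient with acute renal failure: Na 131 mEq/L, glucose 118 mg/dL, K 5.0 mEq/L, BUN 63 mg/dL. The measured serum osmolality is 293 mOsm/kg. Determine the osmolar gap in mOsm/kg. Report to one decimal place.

1.9 mOsm/kg

Calculated osmolality = 2·Na + glucose/18 + BUN/2.8
= 2·131 + 118/18 + 63/2.8
= 262 + 6.56 + 22.50
= 291.06 mOsm/kg ≈ 291.1 mOsm/kg
Osmolar gap = measured − calculated = 293 − 291.1 = 1.9 mOsm/kg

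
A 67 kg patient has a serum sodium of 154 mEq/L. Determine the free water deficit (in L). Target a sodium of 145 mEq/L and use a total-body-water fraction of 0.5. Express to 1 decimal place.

TBW = 0.5 · 67 = 33.5 L
Free water deficit = TBW · (Na/145 − 1)
= 33.5 · (154/145 − 1)
= 33.5 · 0.0621
= 2.08 L

2.1 L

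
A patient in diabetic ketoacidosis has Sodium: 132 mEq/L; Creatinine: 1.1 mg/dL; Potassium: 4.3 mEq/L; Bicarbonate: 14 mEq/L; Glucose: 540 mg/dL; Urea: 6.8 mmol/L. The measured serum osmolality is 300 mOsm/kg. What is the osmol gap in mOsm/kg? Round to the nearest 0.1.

-0.8 mOsm/kg

Calculated osmolality = 2·Na + glucose/18 + urea
= 2·132 + 540/18 + 6.8
= 264 + 30 + 6.80
= 300.8 mOsm/kg ≈ 300.8 mOsm/kg
Osmolar gap = measured − calculated = 300 − 300.8 = -0.8 mOsm/kg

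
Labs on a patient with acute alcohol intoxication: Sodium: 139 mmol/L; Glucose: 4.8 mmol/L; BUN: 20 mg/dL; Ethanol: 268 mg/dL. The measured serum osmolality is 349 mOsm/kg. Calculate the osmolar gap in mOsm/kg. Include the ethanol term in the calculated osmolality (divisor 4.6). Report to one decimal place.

0.8 mOsm/kg

Calculated osmolality = 2·Na + glucose + BUN/2.8 + ethanol/4.6
= 2·139 + 4.8 + 20/2.8 + 268/4.6
= 278 + 4.80 + 7.14 + 58.26
= 348.2 mOsm/kg ≈ 348.2 mOsm/kg
Osmolar gap = measured − calculated = 349 − 348.2 = 0.8 mOsm/kg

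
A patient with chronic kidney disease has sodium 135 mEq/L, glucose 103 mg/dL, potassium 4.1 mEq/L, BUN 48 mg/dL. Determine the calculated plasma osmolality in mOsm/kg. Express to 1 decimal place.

292.9 mOsm/kg

Calculated osmolality = 2·Na + glucose/18 + BUN/2.8
= 2·135 + 103/18 + 48/2.8
= 270 + 5.72 + 17.14
= 292.86 mOsm/kg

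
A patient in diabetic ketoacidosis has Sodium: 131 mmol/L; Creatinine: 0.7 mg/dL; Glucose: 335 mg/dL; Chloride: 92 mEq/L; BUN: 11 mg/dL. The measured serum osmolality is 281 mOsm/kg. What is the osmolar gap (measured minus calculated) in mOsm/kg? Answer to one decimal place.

Calculated osmolality = 2·Na + glucose/18 + BUN/2.8
= 2·131 + 335/18 + 11/2.8
= 262 + 18.61 + 3.93
= 284.54 mOsm/kg ≈ 284.5 mOsm/kg
Osmolar gap = measured − calculated = 281 − 284.5 = -3.5 mOsm/kg

-3.5 mOsm/kg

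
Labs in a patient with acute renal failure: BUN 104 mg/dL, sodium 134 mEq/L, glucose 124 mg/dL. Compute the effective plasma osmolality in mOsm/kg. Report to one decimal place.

Effective osmolality excludes urea (freely permeant across cell membranes):
2·Na + glucose/18
= 2·134 + 124/18
= 268 + 6.89
= 274.89 mOsm/kg

274.9 mOsm/kg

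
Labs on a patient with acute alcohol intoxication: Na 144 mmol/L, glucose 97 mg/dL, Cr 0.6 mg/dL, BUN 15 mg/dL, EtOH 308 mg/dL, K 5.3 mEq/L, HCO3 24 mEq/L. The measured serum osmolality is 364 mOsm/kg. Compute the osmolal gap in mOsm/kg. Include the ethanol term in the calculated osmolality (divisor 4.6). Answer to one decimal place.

Calculated osmolality = 2·Na + glucose/18 + BUN/2.8 + ethanol/4.6
= 2·144 + 97/18 + 15/2.8 + 308/4.6
= 288 + 5.39 + 5.36 + 66.96
= 365.71 mOsm/kg ≈ 365.7 mOsm/kg
Osmolar gap = measured − calculated = 364 − 365.7 = -1.7 mOsm/kg

-1.7 mOsm/kg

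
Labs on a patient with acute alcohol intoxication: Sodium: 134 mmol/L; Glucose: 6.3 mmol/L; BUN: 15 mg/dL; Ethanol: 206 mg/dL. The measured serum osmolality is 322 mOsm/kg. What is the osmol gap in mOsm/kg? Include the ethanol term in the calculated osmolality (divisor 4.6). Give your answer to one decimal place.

-2.4 mOsm/kg

Calculated osmolality = 2·Na + glucose + BUN/2.8 + ethanol/4.6
= 2·134 + 6.3 + 15/2.8 + 206/4.6
= 268 + 6.30 + 5.36 + 44.78
= 324.44 mOsm/kg ≈ 324.4 mOsm/kg
Osmolar gap = measured − calculated = 322 − 324.4 = -2.4 mOsm/kg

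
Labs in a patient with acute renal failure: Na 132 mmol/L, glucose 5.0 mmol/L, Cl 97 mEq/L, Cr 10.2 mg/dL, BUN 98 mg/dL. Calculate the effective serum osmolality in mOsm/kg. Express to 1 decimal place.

Effective osmolality excludes urea (freely permeant across cell membranes):
2·Na + glucose
= 2·132 + 5
= 264 + 5
= 269 mOsm/kg

269.0 mOsm/kg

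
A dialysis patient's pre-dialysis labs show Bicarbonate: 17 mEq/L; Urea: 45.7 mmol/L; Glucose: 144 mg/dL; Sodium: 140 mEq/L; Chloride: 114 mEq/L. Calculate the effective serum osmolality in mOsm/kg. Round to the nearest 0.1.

288.0 mOsm/kg

Effective osmolality excludes urea (freely permeant across cell membranes):
2·Na + glucose/18
= 2·140 + 144/18
= 280 + 8
= 288 mOsm/kg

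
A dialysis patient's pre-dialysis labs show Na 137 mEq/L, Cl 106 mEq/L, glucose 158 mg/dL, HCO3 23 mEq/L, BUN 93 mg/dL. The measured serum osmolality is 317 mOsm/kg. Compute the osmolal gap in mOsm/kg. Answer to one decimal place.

Calculated osmolality = 2·Na + glucose/18 + BUN/2.8
= 2·137 + 158/18 + 93/2.8
= 274 + 8.78 + 33.21
= 315.99 mOsm/kg ≈ 316.0 mOsm/kg
Osmolar gap = measured − calculated = 317 − 316.0 = 1.0 mOsm/kg

1.0 mOsm/kg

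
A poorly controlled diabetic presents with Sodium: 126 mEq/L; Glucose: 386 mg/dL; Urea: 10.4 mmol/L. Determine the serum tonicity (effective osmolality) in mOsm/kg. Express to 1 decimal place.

273.4 mOsm/kg

Effective osmolality excludes urea (freely permeant across cell membranes):
2·Na + glucose/18
= 2·126 + 386/18
= 252 + 21.44
= 273.44 mOsm/kg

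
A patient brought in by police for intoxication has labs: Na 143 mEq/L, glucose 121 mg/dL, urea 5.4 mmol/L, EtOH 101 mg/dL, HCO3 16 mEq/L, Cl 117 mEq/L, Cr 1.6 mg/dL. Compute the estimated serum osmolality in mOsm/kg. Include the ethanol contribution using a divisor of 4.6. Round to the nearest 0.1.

Calculated osmolality = 2·Na + glucose/18 + urea + ethanol/4.6
= 2·143 + 121/18 + 5.4 + 101/4.6
= 286 + 6.72 + 5.40 + 21.96
= 320.08 mOsm/kg

320.1 mOsm/kg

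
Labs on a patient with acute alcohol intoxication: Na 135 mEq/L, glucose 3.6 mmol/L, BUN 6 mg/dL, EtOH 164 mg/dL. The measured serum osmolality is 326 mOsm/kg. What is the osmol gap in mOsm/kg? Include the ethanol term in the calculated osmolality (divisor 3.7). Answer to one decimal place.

5.9 mOsm/kg

Calculated osmolality = 2·Na + glucose + BUN/2.8 + ethanol/3.7
= 2·135 + 3.6 + 6/2.8 + 164/3.7
= 270 + 3.60 + 2.14 + 44.32
= 320.06 mOsm/kg ≈ 320.1 mOsm/kg
Osmolar gap = measured − calculated = 326 − 320.1 = 5.9 mOsm/kg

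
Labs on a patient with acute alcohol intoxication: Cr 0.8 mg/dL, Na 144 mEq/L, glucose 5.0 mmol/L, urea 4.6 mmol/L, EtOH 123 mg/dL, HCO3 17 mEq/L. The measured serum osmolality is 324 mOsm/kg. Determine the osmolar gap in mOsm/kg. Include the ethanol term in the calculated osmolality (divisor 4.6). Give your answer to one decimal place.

Calculated osmolality = 2·Na + glucose + urea + ethanol/4.6
= 2·144 + 5 + 4.6 + 123/4.6
= 288 + 5 + 4.60 + 26.74
= 324.34 mOsm/kg ≈ 324.3 mOsm/kg
Osmolar gap = measured − calculated = 324 − 324.3 = -0.3 mOsm/kg

-0.3 mOsm/kg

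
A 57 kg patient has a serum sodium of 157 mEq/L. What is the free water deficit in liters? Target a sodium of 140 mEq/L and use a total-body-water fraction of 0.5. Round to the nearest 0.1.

3.5 L

TBW = 0.5 · 57 = 28.5 L
Free water deficit = TBW · (Na/140 − 1)
= 28.5 · (157/140 − 1)
= 28.5 · 0.1214
= 3.46 L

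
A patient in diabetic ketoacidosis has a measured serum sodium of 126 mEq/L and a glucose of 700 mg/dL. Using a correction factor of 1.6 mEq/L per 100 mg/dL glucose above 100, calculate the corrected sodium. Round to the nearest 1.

136 mEq/L

Corrected Na = measured Na + 1.6 · (glucose − 100)/100
= 126 + 1.6 · (700 − 100)/100
= 126 + 9.6
= 135.6 mEq/L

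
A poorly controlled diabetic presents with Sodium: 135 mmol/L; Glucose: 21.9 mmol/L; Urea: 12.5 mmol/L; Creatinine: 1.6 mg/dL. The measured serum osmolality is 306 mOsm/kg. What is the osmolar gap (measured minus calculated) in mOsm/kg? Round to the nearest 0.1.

1.6 mOsm/kg

Calculated osmolality = 2·Na + glucose + urea
= 2·135 + 21.9 + 12.5
= 270 + 21.90 + 12.50
= 304.4 mOsm/kg ≈ 304.4 mOsm/kg
Osmolar gap = measured − calculated = 306 − 304.4 = 1.6 mOsm/kg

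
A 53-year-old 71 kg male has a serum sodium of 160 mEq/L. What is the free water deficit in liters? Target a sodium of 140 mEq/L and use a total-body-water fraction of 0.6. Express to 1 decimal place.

6.1 L

TBW = 0.6 · 71 = 42.6 L
Free water deficit = TBW · (Na/140 − 1)
= 42.6 · (160/140 − 1)
= 42.6 · 0.1429
= 6.09 L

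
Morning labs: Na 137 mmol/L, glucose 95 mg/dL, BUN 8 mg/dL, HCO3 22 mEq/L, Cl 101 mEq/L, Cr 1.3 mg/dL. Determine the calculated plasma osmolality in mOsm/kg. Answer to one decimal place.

Calculated osmolality = 2·Na + glucose/18 + BUN/2.8
= 2·137 + 95/18 + 8/2.8
= 274 + 5.28 + 2.86
= 282.14 mOsm/kg

282.1 mOsm/kg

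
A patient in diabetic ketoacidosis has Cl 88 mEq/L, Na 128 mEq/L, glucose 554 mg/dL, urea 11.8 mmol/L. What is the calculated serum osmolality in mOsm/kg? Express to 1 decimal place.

298.6 mOsm/kg

Calculated osmolality = 2·Na + glucose/18 + urea
= 2·128 + 554/18 + 11.8
= 256 + 30.78 + 11.80
= 298.58 mOsm/kg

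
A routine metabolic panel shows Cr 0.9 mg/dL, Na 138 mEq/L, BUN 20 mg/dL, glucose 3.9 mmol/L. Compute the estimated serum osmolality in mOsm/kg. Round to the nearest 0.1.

287.0 mOsm/kg

Calculated osmolality = 2·Na + glucose + BUN/2.8
= 2·138 + 3.9 + 20/2.8
= 276 + 3.90 + 7.14
= 287.04 mOsm/kg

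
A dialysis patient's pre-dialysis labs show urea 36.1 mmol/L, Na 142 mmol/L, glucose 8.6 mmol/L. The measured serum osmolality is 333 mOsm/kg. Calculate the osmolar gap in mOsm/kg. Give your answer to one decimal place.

4.3 mOsm/kg

Calculated osmolality = 2·Na + glucose + urea
= 2·142 + 8.6 + 36.1
= 284 + 8.60 + 36.10
= 328.7 mOsm/kg ≈ 328.7 mOsm/kg
Osmolar gap = measured − calculated = 333 − 328.7 = 4.3 mOsm/kg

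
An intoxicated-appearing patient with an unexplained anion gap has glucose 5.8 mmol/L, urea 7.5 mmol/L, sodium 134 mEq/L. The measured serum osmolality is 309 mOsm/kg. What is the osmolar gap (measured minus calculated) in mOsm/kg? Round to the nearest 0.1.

27.7 mOsm/kg

Calculated osmolality = 2·Na + glucose + urea
= 2·134 + 5.8 + 7.5
= 268 + 5.80 + 7.50
= 281.3 mOsm/kg ≈ 281.3 mOsm/kg
Osmolar gap = measured − calculated = 309 − 281.3 = 27.7 mOsm/kg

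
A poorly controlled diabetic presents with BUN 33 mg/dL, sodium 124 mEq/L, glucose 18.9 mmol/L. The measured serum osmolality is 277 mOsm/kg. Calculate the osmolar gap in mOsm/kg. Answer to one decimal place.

Calculated osmolality = 2·Na + glucose + BUN/2.8
= 2·124 + 18.9 + 33/2.8
= 248 + 18.90 + 11.79
= 278.69 mOsm/kg ≈ 278.7 mOsm/kg
Osmolar gap = measured − calculated = 277 − 278.7 = -1.7 mOsm/kg

-1.7 mOsm/kg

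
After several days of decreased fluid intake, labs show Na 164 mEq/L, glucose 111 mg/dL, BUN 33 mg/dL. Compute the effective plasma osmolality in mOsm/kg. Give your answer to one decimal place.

Effective osmolality excludes urea (freely permeant across cell membranes):
2·Na + glucose/18
= 2·164 + 111/18
= 328 + 6.17
= 334.17 mOsm/kg

334.2 mOsm/kg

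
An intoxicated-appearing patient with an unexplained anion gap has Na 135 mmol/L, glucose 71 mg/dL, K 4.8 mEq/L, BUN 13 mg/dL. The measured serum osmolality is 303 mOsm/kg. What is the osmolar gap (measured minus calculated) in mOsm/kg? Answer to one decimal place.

24.4 mOsm/kg

Calculated osmolality = 2·Na + glucose/18 + BUN/2.8
= 2·135 + 71/18 + 13/2.8
= 270 + 3.94 + 4.64
= 278.58 mOsm/kg ≈ 278.6 mOsm/kg
Osmolar gap = measured − calculated = 303 − 278.6 = 24.4 mOsm/kg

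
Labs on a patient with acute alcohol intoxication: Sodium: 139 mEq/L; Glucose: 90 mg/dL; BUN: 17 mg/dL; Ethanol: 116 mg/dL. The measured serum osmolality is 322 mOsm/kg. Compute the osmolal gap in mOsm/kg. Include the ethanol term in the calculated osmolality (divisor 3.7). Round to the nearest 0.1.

1.6 mOsm/kg

Calculated osmolality = 2·Na + glucose/18 + BUN/2.8 + ethanol/3.7
= 2·139 + 90/18 + 17/2.8 + 116/3.7
= 278 + 5 + 6.07 + 31.35
= 320.42 mOsm/kg ≈ 320.4 mOsm/kg
Osmolar gap = measured − calculated = 322 − 320.4 = 1.6 mOsm/kg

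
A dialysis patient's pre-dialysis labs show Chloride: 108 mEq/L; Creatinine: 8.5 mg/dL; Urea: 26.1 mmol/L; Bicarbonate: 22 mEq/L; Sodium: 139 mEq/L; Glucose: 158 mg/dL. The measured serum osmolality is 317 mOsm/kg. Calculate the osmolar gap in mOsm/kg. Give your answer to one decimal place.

4.1 mOsm/kg

Calculated osmolality = 2·Na + glucose/18 + urea
= 2·139 + 158/18 + 26.1
= 278 + 8.78 + 26.10
= 312.88 mOsm/kg ≈ 312.9 mOsm/kg
Osmolar gap = measured − calculated = 317 − 312.9 = 4.1 mOsm/kg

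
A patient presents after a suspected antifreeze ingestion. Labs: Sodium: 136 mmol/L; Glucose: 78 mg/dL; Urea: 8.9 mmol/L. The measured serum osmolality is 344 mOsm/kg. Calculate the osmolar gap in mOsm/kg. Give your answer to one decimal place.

Calculated osmolality = 2·Na + glucose/18 + urea
= 2·136 + 78/18 + 8.9
= 272 + 4.33 + 8.90
= 285.23 mOsm/kg ≈ 285.2 mOsm/kg
Osmolar gap = measured − calculated = 344 − 285.2 = 58.8 mOsm/kg

58.8 mOsm/kg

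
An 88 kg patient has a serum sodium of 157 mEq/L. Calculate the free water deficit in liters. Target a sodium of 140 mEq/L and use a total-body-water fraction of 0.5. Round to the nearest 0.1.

TBW = 0.5 · 88 = 44 L
Free water deficit = TBW · (Na/140 − 1)
= 44 · (157/140 − 1)
= 44 · 0.1214
= 5.34 L

5.3 L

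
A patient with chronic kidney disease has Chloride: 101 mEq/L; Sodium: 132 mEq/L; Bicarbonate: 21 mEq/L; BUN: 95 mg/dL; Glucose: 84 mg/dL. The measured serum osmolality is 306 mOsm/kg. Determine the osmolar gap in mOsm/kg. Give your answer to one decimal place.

Calculated osmolality = 2·Na + glucose/18 + BUN/2.8
= 2·132 + 84/18 + 95/2.8
= 264 + 4.67 + 33.93
= 302.6 mOsm/kg ≈ 302.6 mOsm/kg
Osmolar gap = measured − calculated = 306 − 302.6 = 3.4 mOsm/kg

3.4 mOsm/kg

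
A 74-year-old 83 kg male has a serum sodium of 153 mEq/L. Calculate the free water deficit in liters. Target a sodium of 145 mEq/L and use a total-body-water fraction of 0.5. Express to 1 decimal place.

2.3 L

TBW = 0.5 · 83 = 41.5 L
Free water deficit = TBW · (Na/145 − 1)
= 41.5 · (153/145 − 1)
= 41.5 · 0.0552
= 2.29 L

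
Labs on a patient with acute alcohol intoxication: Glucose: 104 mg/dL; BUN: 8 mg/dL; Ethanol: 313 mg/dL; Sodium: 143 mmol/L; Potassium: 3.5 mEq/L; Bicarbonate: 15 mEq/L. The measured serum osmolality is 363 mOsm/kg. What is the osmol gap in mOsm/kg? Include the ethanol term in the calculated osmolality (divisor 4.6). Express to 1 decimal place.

Calculated osmolality = 2·Na + glucose/18 + BUN/2.8 + ethanol/4.6
= 2·143 + 104/18 + 8/2.8 + 313/4.6
= 286 + 5.78 + 2.86 + 68.04
= 362.68 mOsm/kg ≈ 362.7 mOsm/kg
Osmolar gap = measured − calculated = 363 − 362.7 = 0.3 mOsm/kg

0.3 mOsm/kg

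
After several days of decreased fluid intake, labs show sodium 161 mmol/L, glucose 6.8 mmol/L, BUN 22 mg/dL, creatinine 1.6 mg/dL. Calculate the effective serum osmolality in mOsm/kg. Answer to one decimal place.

328.8 mOsm/kg

Effective osmolality excludes urea (freely permeant across cell membranes):
2·Na + glucose
= 2·161 + 6.8
= 322 + 6.8
= 328.8 mOsm/kg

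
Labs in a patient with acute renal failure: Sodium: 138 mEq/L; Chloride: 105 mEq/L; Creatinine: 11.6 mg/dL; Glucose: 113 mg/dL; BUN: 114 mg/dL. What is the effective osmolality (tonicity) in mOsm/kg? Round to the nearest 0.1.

Effective osmolality excludes urea (freely permeant across cell membranes):
2·Na + glucose/18
= 2·138 + 113/18
= 276 + 6.28
= 282.28 mOsm/kg

282.3 mOsm/kg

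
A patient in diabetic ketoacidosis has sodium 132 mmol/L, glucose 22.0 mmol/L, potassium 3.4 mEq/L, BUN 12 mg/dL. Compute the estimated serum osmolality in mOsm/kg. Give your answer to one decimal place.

290.3 mOsm/kg

Calculated osmolality = 2·Na + glucose + BUN/2.8
= 2·132 + 22 + 12/2.8
= 264 + 22 + 4.29
= 290.29 mOsm/kg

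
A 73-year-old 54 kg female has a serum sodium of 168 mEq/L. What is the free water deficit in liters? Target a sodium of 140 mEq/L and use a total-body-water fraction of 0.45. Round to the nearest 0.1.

4.9 L

TBW = 0.45 · 54 = 24.3 L
Free water deficit = TBW · (Na/140 − 1)
= 24.3 · (168/140 − 1)
= 24.3 · 0.2
= 4.86 L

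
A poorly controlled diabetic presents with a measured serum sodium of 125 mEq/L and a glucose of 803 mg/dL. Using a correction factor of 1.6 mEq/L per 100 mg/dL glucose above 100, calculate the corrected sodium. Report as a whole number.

136 mEq/L

Corrected Na = measured Na + 1.6 · (glucose − 100)/100
= 125 + 1.6 · (803 − 100)/100
= 125 + 11.2
= 136.2 mEq/L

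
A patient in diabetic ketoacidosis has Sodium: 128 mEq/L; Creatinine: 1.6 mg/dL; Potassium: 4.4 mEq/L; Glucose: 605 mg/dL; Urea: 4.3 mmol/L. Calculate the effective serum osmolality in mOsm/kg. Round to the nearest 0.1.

289.6 mOsm/kg

Effective osmolality excludes urea (freely permeant across cell membranes):
2·Na + glucose/18
= 2·128 + 605/18
= 256 + 33.61
= 289.61 mOsm/kg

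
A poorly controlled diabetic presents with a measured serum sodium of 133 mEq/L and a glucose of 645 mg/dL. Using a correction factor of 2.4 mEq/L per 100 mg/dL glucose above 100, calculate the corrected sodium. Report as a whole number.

Corrected Na = measured Na + 2.4 · (glucose − 100)/100
= 133 + 2.4 · (645 − 100)/100
= 133 + 13.1
= 146.1 mEq/L

146 mEq/L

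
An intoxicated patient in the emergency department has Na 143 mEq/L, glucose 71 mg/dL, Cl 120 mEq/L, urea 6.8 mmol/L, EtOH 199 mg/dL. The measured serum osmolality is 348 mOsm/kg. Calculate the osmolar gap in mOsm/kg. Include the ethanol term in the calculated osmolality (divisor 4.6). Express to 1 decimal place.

Calculated osmolality = 2·Na + glucose/18 + urea + ethanol/4.6
= 2·143 + 71/18 + 6.8 + 199/4.6
= 286 + 3.94 + 6.80 + 43.26
= 340 mOsm/kg ≈ 340.0 mOsm/kg
Osmolar gap = measured − calculated = 348 − 340.0 = 8.0 mOsm/kg

8.0 mOsm/kg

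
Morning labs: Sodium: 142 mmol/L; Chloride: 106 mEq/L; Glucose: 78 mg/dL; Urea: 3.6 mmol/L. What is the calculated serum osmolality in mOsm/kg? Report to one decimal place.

291.9 mOsm/kg

Calculated osmolality = 2·Na + glucose/18 + urea
= 2·142 + 78/18 + 3.6
= 284 + 4.33 + 3.60
= 291.93 mOsm/kg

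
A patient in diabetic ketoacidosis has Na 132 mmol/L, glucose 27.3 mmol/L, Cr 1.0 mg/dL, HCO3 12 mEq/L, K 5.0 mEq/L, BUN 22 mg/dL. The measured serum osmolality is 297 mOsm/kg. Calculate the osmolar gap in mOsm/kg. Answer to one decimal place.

-2.2 mOsm/kg

Calculated osmolality = 2·Na + glucose + BUN/2.8
= 2·132 + 27.3 + 22/2.8
= 264 + 27.30 + 7.86
= 299.16 mOsm/kg ≈ 299.2 mOsm/kg
Osmolar gap = measured − calculated = 297 − 299.2 = -2.2 mOsm/kg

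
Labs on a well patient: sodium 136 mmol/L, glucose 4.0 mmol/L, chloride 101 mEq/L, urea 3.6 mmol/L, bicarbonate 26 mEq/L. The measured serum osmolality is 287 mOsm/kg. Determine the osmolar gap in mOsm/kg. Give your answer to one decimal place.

Calculated osmolality = 2·Na + glucose + urea
= 2·136 + 4 + 3.6
= 272 + 4 + 3.60
= 279.6 mOsm/kg ≈ 279.6 mOsm/kg
Osmolar gap = measured − calculated = 287 − 279.6 = 7.4 mOsm/kg

7.4 mOsm/kg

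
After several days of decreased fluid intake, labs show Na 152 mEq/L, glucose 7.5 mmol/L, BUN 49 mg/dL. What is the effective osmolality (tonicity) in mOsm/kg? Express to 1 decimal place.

Effective osmolality excludes urea (freely permeant across cell membranes):
2·Na + glucose
= 2·152 + 7.5
= 304 + 7.5
= 311.5 mOsm/kg

311.5 mOsm/kg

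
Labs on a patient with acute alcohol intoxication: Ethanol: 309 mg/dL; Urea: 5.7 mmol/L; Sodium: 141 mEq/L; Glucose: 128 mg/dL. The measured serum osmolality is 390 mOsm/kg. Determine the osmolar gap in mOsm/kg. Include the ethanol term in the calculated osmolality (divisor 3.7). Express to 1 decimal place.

11.7 mOsm/kg

Calculated osmolality = 2·Na + glucose/18 + urea + ethanol/3.7
= 2·141 + 128/18 + 5.7 + 309/3.7
= 282 + 7.11 + 5.70 + 83.51
= 378.32 mOsm/kg ≈ 378.3 mOsm/kg
Osmolar gap = measured − calculated = 390 − 378.3 = 11.7 mOsm/kg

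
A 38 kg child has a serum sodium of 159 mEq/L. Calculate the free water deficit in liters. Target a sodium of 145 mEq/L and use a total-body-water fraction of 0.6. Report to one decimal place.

2.2 L

TBW = 0.6 · 38 = 22.8 L
Free water deficit = TBW · (Na/145 − 1)
= 22.8 · (159/145 − 1)
= 22.8 · 0.0966
= 2.2 L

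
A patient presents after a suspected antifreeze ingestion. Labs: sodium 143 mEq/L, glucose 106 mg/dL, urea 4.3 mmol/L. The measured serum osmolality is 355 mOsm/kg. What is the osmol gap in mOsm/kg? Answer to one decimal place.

Calculated osmolality = 2·Na + glucose/18 + urea
= 2·143 + 106/18 + 4.3
= 286 + 5.89 + 4.30
= 296.19 mOsm/kg ≈ 296.2 mOsm/kg
Osmolar gap = measured − calculated = 355 − 296.2 = 58.8 mOsm/kg

58.8 mOsm/kg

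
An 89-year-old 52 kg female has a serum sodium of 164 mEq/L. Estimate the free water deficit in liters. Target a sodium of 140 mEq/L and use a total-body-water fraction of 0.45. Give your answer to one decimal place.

TBW = 0.45 · 52 = 23.4 L
Free water deficit = TBW · (Na/140 − 1)
= 23.4 · (164/140 − 1)
= 23.4 · 0.1714
= 4.01 L

4.0 L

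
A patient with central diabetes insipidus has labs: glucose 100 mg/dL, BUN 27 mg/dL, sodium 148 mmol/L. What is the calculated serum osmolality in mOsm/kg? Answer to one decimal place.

Calculated osmolality = 2·Na + glucose/18 + BUN/2.8
= 2·148 + 100/18 + 27/2.8
= 296 + 5.56 + 9.64
= 311.2 mOsm/kg

311.2 mOsm/kg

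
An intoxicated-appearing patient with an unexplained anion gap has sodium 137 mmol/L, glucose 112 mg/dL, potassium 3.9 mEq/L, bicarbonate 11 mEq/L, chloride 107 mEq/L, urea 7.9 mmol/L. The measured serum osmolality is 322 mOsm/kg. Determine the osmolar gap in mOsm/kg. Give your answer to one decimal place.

Calculated osmolality = 2·Na + glucose/18 + urea
= 2·137 + 112/18 + 7.9
= 274 + 6.22 + 7.90
= 288.12 mOsm/kg ≈ 288.1 mOsm/kg
Osmolar gap = measured − calculated = 322 − 288.1 = 33.9 mOsm/kg

33.9 mOsm/kg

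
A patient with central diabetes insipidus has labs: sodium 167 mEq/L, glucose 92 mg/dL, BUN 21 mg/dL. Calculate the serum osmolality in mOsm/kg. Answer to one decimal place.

Calculated osmolality = 2·Na + glucose/18 + BUN/2.8
= 2·167 + 92/18 + 21/2.8
= 334 + 5.11 + 7.50
= 346.61 mOsm/kg

346.6 mOsm/kg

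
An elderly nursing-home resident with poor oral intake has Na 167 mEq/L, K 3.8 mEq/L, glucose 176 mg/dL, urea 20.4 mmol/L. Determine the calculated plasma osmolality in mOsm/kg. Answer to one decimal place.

364.2 mOsm/kg

Calculated osmolality = 2·Na + glucose/18 + urea
= 2·167 + 176/18 + 20.4
= 334 + 9.78 + 20.40
= 364.18 mOsm/kg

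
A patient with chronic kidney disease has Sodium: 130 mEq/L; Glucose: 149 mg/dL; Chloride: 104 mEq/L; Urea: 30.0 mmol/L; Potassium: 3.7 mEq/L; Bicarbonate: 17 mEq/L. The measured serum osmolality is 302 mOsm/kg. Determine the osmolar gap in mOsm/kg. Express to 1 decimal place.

Calculated osmolality = 2·Na + glucose/18 + urea
= 2·130 + 149/18 + 30
= 260 + 8.28 + 30
= 298.28 mOsm/kg ≈ 298.3 mOsm/kg
Osmolar gap = measured − calculated = 302 − 298.3 = 3.7 mOsm/kg

3.7 mOsm/kg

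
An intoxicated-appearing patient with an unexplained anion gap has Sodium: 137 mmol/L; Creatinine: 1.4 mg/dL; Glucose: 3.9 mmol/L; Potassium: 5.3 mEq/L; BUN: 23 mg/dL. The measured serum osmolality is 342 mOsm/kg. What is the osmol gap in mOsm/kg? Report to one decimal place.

55.9 mOsm/kg

Calculated osmolality = 2·Na + glucose + BUN/2.8
= 2·137 + 3.9 + 23/2.8
= 274 + 3.90 + 8.21
= 286.11 mOsm/kg ≈ 286.1 mOsm/kg
Osmolar gap = measured − calculated = 342 − 286.1 = 55.9 mOsm/kg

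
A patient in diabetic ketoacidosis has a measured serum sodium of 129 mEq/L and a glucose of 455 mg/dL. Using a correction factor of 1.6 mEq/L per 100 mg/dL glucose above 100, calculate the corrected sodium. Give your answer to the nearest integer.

135 mEq/L

Corrected Na = measured Na + 1.6 · (glucose − 100)/100
= 129 + 1.6 · (455 − 100)/100
= 129 + 5.7
= 134.7 mEq/L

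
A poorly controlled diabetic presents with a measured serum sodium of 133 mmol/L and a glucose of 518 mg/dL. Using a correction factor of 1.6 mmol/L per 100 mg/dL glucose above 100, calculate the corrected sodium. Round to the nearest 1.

Corrected Na = measured Na + 1.6 · (glucose − 100)/100
= 133 + 1.6 · (518 − 100)/100
= 133 + 6.7
= 139.7 mmol/L

140 mmol/L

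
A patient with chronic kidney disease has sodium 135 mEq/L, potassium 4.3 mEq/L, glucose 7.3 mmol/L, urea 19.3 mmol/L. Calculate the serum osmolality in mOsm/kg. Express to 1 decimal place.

296.6 mOsm/kg

Calculated osmolality = 2·Na + glucose + urea
= 2·135 + 7.3 + 19.3
= 270 + 7.30 + 19.30
= 296.6 mOsm/kg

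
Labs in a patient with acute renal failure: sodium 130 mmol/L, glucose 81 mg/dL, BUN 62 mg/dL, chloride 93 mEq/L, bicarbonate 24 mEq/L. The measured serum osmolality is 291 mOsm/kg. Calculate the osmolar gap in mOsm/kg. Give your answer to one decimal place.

Calculated osmolality = 2·Na + glucose/18 + BUN/2.8
= 2·130 + 81/18 + 62/2.8
= 260 + 4.50 + 22.14
= 286.64 mOsm/kg ≈ 286.6 mOsm/kg
Osmolar gap = measured − calculated = 291 − 286.6 = 4.4 mOsm/kg

4.4 mOsm/kg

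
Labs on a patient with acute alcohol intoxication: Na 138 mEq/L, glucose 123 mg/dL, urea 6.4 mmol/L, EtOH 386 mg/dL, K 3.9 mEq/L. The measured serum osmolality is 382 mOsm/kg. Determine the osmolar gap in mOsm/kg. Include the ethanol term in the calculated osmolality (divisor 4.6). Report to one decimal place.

8.9 mOsm/kg

Calculated osmolality = 2·Na + glucose/18 + urea + ethanol/4.6
= 2·138 + 123/18 + 6.4 + 386/4.6
= 276 + 6.83 + 6.40 + 83.91
= 373.14 mOsm/kg ≈ 373.1 mOsm/kg
Osmolar gap = measured − calculated = 382 − 373.1 = 8.9 mOsm/kg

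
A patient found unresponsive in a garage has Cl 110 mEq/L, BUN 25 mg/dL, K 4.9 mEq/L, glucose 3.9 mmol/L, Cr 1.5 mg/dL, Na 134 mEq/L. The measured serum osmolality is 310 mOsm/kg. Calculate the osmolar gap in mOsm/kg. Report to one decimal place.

Calculated osmolality = 2·Na + glucose + BUN/2.8
= 2·134 + 3.9 + 25/2.8
= 268 + 3.90 + 8.93
= 280.83 mOsm/kg ≈ 280.8 mOsm/kg
Osmolar gap = measured − calculated = 310 − 280.8 = 29.2 mOsm/kg

29.2 mOsm/kg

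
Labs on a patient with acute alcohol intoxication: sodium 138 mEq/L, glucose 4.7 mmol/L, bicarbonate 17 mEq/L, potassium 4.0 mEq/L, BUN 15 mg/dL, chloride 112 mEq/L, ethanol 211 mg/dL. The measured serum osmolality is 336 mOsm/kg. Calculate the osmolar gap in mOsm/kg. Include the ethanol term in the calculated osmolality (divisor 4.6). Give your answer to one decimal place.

Calculated osmolality = 2·Na + glucose + BUN/2.8 + ethanol/4.6
= 2·138 + 4.7 + 15/2.8 + 211/4.6
= 276 + 4.70 + 5.36 + 45.87
= 331.93 mOsm/kg ≈ 331.9 mOsm/kg
Osmolar gap = measured − calculated = 336 − 331.9 = 4.1 mOsm/kg

4.1 mOsm/kg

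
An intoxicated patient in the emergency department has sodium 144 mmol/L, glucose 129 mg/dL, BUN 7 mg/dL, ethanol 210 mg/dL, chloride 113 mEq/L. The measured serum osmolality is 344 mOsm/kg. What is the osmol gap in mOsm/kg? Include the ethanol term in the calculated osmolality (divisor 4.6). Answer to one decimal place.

Calculated osmolality = 2·Na + glucose/18 + BUN/2.8 + ethanol/4.6
= 2·144 + 129/18 + 7/2.8 + 210/4.6
= 288 + 7.17 + 2.50 + 45.65
= 343.32 mOsm/kg ≈ 343.3 mOsm/kg
Osmolar gap = measured − calculated = 344 − 343.3 = 0.7 mOsm/kg

0.7 mOsm/kg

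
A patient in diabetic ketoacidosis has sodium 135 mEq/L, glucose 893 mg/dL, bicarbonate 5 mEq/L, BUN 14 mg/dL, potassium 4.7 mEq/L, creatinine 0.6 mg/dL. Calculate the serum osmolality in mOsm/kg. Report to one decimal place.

Calculated osmolality = 2·Na + glucose/18 + BUN/2.8
= 2·135 + 893/18 + 14/2.8
= 270 + 49.61 + 5
= 324.61 mOsm/kg

324.6 mOsm/kg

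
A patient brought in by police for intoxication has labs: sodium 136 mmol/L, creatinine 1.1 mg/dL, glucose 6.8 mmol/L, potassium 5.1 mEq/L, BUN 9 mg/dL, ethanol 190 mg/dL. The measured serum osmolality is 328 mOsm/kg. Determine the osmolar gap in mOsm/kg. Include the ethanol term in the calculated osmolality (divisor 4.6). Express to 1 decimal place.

Calculated osmolality = 2·Na + glucose + BUN/2.8 + ethanol/4.6
= 2·136 + 6.8 + 9/2.8 + 190/4.6
= 272 + 6.80 + 3.21 + 41.30
= 323.31 mOsm/kg ≈ 323.3 mOsm/kg
Osmolar gap = measured − calculated = 328 − 323.3 = 4.7 mOsm/kg

4.7 mOsm/kg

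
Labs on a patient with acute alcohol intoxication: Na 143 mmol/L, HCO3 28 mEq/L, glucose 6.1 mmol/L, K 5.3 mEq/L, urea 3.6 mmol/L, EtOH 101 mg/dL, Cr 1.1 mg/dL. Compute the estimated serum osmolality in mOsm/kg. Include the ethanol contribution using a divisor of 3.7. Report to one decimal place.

323.0 mOsm/kg

Calculated osmolality = 2·Na + glucose + urea + ethanol/3.7
= 2·143 + 6.1 + 3.6 + 101/3.7
= 286 + 6.10 + 3.60 + 27.30
= 323 mOsm/kg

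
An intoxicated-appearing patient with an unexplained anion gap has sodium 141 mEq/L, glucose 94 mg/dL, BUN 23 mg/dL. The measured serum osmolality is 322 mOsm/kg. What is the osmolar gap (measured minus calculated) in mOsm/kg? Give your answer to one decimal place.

Calculated osmolality = 2·Na + glucose/18 + BUN/2.8
= 2·141 + 94/18 + 23/2.8
= 282 + 5.22 + 8.21
= 295.43 mOsm/kg ≈ 295.4 mOsm/kg
Osmolar gap = measured − calculated = 322 − 295.4 = 26.6 mOsm/kg

26.6 mOsm/kg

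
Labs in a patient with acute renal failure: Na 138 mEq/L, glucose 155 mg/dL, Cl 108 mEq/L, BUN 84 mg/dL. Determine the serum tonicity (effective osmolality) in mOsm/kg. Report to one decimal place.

Effective osmolality excludes urea (freely permeant across cell membranes):
2·Na + glucose/18
= 2·138 + 155/18
= 276 + 8.61
= 284.61 mOsm/kg

284.6 mOsm/kg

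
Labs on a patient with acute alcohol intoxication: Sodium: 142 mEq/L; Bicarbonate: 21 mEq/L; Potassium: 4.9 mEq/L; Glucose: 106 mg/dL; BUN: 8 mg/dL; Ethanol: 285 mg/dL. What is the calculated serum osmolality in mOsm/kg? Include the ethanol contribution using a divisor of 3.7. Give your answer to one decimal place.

369.8 mOsm/kg

Calculated osmolality = 2·Na + glucose/18 + BUN/2.8 + ethanol/3.7
= 2·142 + 106/18 + 8/2.8 + 285/3.7
= 284 + 5.89 + 2.86 + 77.03
= 369.78 mOsm/kg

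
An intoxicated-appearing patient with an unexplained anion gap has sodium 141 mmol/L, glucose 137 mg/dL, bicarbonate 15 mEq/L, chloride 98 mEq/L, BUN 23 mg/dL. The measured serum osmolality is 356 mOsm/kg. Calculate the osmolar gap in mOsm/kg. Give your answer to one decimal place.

Calculated osmolality = 2·Na + glucose/18 + BUN/2.8
= 2·141 + 137/18 + 23/2.8
= 282 + 7.61 + 8.21
= 297.82 mOsm/kg ≈ 297.8 mOsm/kg
Osmolar gap = measured − calculated = 356 − 297.8 = 58.2 mOsm/kg

58.2 mOsm/kg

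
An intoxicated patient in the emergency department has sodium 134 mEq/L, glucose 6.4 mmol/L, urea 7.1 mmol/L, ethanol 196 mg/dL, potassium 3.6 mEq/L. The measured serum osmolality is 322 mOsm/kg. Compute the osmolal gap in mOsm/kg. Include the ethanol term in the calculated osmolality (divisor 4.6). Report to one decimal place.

Calculated osmolality = 2·Na + glucose + urea + ethanol/4.6
= 2·134 + 6.4 + 7.1 + 196/4.6
= 268 + 6.40 + 7.10 + 42.61
= 324.11 mOsm/kg ≈ 324.1 mOsm/kg
Osmolar gap = measured − calculated = 322 − 324.1 = -2.1 mOsm/kg

-2.1 mOsm/kg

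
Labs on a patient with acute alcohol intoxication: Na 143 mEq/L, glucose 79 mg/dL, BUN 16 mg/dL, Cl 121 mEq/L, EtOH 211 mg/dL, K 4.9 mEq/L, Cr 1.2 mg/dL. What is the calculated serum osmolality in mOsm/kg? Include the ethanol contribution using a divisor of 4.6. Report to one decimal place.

Calculated osmolality = 2·Na + glucose/18 + BUN/2.8 + ethanol/4.6
= 2·143 + 79/18 + 16/2.8 + 211/4.6
= 286 + 4.39 + 5.71 + 45.87
= 341.97 mOsm/kg

342.0 mOsm/kg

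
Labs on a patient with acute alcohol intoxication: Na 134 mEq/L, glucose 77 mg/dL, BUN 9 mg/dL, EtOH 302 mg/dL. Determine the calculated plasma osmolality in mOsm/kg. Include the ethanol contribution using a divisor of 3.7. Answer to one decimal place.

Calculated osmolality = 2·Na + glucose/18 + BUN/2.8 + ethanol/3.7
= 2·134 + 77/18 + 9/2.8 + 302/3.7
= 268 + 4.28 + 3.21 + 81.62
= 357.11 mOsm/kg

357.1 mOsm/kg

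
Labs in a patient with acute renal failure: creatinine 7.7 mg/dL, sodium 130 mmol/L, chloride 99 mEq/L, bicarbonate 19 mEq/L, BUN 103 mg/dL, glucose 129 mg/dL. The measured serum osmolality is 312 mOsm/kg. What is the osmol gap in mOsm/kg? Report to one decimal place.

Calculated osmolality = 2·Na + glucose/18 + BUN/2.8
= 2·130 + 129/18 + 103/2.8
= 260 + 7.17 + 36.79
= 303.96 mOsm/kg ≈ 304.0 mOsm/kg
Osmolar gap = measured − calculated = 312 − 304.0 = 8.0 mOsm/kg

8.0 mOsm/kg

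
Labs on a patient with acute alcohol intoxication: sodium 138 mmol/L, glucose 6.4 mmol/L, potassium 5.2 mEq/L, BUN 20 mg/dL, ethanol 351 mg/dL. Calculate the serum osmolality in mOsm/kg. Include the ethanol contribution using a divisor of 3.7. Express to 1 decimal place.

384.4 mOsm/kg

Calculated osmolality = 2·Na + glucose + BUN/2.8 + ethanol/3.7
= 2·138 + 6.4 + 20/2.8 + 351/3.7
= 276 + 6.40 + 7.14 + 94.86
= 384.4 mOsm/kg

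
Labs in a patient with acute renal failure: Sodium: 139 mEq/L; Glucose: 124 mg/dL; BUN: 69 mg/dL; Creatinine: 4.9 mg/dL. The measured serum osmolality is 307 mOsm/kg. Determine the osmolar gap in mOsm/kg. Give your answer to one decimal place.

-2.5 mOsm/kg

Calculated osmolality = 2·Na + glucose/18 + BUN/2.8
= 2·139 + 124/18 + 69/2.8
= 278 + 6.89 + 24.64
= 309.53 mOsm/kg ≈ 309.5 mOsm/kg
Osmolar gap = measured − calculated = 307 − 309.5 = -2.5 mOsm/kg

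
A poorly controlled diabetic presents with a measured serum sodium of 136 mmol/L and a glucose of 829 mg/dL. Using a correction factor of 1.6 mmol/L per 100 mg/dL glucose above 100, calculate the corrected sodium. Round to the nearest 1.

148 mmol/L

Corrected Na = measured Na + 1.6 · (glucose − 100)/100
= 136 + 1.6 · (829 − 100)/100
= 136 + 11.7
= 147.7 mmol/L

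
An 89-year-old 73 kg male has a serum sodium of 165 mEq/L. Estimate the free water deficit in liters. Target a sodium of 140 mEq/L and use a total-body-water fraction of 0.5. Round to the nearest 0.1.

6.5 L

TBW = 0.5 · 73 = 36.5 L
Free water deficit = TBW · (Na/140 − 1)
= 36.5 · (165/140 − 1)
= 36.5 · 0.1786
= 6.52 L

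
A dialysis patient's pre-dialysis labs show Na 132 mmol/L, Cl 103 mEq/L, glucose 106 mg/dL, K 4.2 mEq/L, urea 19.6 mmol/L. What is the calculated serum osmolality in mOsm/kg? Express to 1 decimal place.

Calculated osmolality = 2·Na + glucose/18 + urea
= 2·132 + 106/18 + 19.6
= 264 + 5.89 + 19.60
= 289.49 mOsm/kg

289.5 mOsm/kg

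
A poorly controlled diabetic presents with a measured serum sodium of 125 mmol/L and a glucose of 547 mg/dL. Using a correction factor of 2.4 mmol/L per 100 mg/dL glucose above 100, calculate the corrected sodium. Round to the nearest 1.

Corrected Na = measured Na + 2.4 · (glucose − 100)/100
= 125 + 2.4 · (547 − 100)/100
= 125 + 10.7
= 135.7 mmol/L

136 mmol/L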